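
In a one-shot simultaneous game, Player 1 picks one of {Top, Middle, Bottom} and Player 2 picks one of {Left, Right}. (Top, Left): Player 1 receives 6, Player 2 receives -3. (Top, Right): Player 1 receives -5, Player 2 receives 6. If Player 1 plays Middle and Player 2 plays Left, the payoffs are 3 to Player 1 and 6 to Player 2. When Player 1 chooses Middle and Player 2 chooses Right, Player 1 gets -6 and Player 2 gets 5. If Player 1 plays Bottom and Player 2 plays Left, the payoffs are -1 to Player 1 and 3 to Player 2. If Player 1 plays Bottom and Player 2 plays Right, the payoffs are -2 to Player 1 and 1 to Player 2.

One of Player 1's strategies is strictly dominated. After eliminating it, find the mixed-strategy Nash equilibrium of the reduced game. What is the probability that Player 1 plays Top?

Player 1's strategy Middle is strictly dominated by Top: 6 > 3 and -5 > -6. Eliminate Middle.
Set Player 2's expected payoff from Left equal to that from Right:
  Player 2's expected payoff from Left: p·(-3) + (1−p)·3 = -6p + 3
  Player 2's expected payoff from Right: p·6 + (1−p)·1 = 5p + 1
  -6p + 3 = 5p + 1  ⇒  -11p = -2  ⇒  p = 2/11.

p = 2/11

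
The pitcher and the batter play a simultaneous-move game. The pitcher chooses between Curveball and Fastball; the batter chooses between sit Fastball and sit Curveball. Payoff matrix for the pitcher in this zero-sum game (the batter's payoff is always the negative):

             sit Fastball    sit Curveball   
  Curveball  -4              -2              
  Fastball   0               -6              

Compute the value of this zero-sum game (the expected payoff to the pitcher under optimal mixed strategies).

v = -3

Set the pitcher's expected payoff from Curveball equal to that from Fastball:
  the pitcher's expected payoff from Curveball: q·(-4) + (1−q)·(-2) = -2q - 2
  the pitcher's expected payoff from Fastball: q·0 + (1−q)·(-6) = 6q - 6
  -2q - 2 = 6q - 6  ⇒  -8q = -4  ⇒  q = 1/2.
The value is the pitcher's expected payoff against this mix (using Curveball): (1/2)·(-4) + (1/2)·(-2) = -3.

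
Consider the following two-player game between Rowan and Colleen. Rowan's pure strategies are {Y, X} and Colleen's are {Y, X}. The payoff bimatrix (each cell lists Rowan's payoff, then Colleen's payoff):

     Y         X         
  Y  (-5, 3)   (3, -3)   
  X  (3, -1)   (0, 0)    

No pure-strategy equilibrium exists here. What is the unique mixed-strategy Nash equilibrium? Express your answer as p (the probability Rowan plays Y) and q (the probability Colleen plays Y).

p = 1/7, q = 3/11

Set Colleen's expected payoff from Y equal to that from X:
  Colleen's payoff from Y: p·3 + (1−p)·(-1) = 4p - 1
  Colleen's payoff from X: p·(-3) + (1−p)·0 = -3p
  4p - 1 = -3p  ⇒  7p = 1  ⇒  p = 1/7.
Set Rowan's expected payoff from Y equal to that from X:
  Rowan's payoff from Y: q·(-5) + (1−q)·3 = -8q + 3
  Rowan's payoff from X: q·3 + (1−q)·0 = 3q
  -8q + 3 = 3q  ⇒  -11q = -3  ⇒  q = 3/11.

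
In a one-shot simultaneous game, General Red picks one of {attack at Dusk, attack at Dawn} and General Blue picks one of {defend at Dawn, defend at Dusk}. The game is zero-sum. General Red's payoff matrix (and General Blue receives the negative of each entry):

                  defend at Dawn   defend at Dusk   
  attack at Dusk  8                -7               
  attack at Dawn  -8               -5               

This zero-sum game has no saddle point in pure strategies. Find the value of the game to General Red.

v = -16/3

For General Red to be willing to mix, General Red must be indifferent between attack at Dusk and attack at Dawn, which pins down General Blue's mix.
  General Red's payoff to attack at Dusk: q·8 + (1−q)·(-7) = 15q - 7
  General Red's payoff to attack at Dawn: q·(-8) + (1−q)·(-5) = -3q - 5
  15q - 7 = -3q - 5  ⇒  18q = 2  ⇒  q = 1/9.
The value is General Red's expected payoff against this mix (using attack at Dusk): (1/9)·8 + (8/9)·(-7) = -16/3.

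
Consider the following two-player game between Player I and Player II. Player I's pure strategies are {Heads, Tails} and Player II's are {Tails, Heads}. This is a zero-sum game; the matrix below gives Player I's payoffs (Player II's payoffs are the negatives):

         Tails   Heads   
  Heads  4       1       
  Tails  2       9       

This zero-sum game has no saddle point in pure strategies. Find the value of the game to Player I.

In a mixed equilibrium Player I is indifferent between Heads and Tails; this condition fixes q.
  Player I's payoff to Heads: q·4 + (1−q)·1 = 3q + 1
  Player I's payoff to Tails: q·2 + (1−q)·9 = -7q + 9
  3q + 1 = -7q + 9  ⇒  10q = 8  ⇒  q = 4/5.
The value is Player I's expected payoff against this mix (using Heads): (4/5)·4 + (1/5)·1 = 17/5.

v = 17/5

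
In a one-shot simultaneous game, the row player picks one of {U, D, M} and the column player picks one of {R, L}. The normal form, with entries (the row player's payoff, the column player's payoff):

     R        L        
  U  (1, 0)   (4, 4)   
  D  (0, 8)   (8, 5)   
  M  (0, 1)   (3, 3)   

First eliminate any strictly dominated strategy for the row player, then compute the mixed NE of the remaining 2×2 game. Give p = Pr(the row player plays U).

p = 3/7

The row player's strategy M is strictly dominated by U: 1 > 0 and 4 > 3. Eliminate M.
For the column player to be willing to mix, the column player must be indifferent between R and L, which pins down the row player's mix.
  the column player's expected payoff from R: p·0 + (1−p)·8 = -8p + 8
  the column player's expected payoff from L: p·4 + (1−p)·5 = -p + 5
  -8p + 8 = -p + 5  ⇒  -7p = -3  ⇒  p = 3/7.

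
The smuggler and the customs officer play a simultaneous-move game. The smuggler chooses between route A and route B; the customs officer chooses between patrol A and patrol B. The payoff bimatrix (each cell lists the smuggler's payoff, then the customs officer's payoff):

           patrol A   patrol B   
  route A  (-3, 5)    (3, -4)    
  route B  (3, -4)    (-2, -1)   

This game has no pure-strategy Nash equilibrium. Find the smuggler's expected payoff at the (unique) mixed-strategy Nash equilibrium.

In a mixed equilibrium the smuggler is indifferent between route A and route B; this condition fixes q.
  the smuggler's payoff from route A: q·(-3) + (1−q)·3 = -6q + 3
  the smuggler's payoff from route B: q·3 + (1−q)·(-2) = 5q - 2
  -6q + 3 = 5q - 2  ⇒  -11q = -5  ⇒  q = 5/11.
At equilibrium the smuggler is indifferent across rows, so the smuggler's payoff equals the payoff from route A: (5/11)·(-3) + (6/11)·3 = 3/11.

3/11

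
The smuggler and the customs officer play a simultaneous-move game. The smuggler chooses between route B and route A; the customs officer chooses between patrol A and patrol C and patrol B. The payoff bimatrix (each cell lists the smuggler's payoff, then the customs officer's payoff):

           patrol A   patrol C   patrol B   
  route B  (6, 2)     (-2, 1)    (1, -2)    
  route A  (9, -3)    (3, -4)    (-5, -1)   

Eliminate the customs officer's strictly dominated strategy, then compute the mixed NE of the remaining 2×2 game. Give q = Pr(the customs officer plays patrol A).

The customs officer's strategy patrol C is strictly dominated by patrol A: 2 > 1 and -3 > -4. Eliminate patrol C.
For the smuggler to be willing to mix, the smuggler must be indifferent between route B and route A, which pins down the customs officer's mix.
  the smuggler's expected payoff from route B: q·6 + (1−q)·1 = 5q + 1
  the smuggler's expected payoff from route A: q·9 + (1−q)·(-5) = 14q - 5
  5q + 1 = 14q - 5  ⇒  -9q = -6  ⇒  q = 2/3.

q = 2/3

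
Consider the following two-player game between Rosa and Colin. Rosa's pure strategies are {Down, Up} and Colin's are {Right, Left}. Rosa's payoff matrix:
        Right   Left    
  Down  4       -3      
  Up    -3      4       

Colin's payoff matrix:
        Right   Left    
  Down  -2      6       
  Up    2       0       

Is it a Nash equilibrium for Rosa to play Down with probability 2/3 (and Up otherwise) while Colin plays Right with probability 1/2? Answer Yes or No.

No

Given Rosa's mix p = 2/3, Colin's payoff from Right is -2/3 but from Left is 4. Colin strictly prefers Left, so Colin would not mix.
So the proposed profile is not a Nash equilibrium.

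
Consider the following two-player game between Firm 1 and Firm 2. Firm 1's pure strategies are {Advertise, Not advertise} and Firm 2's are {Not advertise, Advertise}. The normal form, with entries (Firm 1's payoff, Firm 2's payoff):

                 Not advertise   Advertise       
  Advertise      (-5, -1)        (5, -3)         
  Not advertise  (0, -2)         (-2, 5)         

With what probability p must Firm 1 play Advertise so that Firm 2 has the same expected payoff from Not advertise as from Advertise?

In a mixed equilibrium Firm 2 is indifferent between Not advertise and Advertise; this condition fixes p.
  Firm 2's expected payoff from Not advertise: p·(-1) + (1−p)·(-2) = p - 2
  Firm 2's expected payoff from Advertise: p·(-3) + (1−p)·5 = -8p + 5
  p - 2 = -8p + 5  ⇒  9p = 7  ⇒  p = 7/9.

p = 7/9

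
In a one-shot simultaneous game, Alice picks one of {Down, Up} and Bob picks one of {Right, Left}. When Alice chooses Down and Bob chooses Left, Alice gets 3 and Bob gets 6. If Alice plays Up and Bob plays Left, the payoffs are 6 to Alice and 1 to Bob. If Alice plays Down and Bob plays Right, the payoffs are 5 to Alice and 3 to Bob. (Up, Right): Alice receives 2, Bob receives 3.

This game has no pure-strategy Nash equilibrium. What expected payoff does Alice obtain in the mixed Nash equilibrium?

Set Alice's expected payoff from Down equal to that from Up:
  Alice's expected payoff from Down: q·5 + (1−q)·3 = 2q + 3
  Alice's expected payoff from Up: q·2 + (1−q)·6 = -4q + 6
  2q + 3 = -4q + 6  ⇒  6q = 3  ⇒  q = 1/2.
At equilibrium Alice is indifferent across rows, so Alice's payoff equals the payoff from Down: (1/2)·5 + (1/2)·3 = 4.

4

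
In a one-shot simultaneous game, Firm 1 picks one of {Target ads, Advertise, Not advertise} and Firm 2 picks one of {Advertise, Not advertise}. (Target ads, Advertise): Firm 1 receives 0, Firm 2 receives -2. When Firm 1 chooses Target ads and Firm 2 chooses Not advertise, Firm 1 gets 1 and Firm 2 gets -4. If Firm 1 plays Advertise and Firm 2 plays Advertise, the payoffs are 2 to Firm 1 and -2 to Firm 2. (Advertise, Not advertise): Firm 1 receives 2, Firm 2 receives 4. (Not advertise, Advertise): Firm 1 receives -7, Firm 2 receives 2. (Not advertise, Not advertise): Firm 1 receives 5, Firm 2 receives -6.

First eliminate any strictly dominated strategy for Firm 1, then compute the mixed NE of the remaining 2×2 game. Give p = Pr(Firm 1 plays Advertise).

Firm 1's strategy Target ads is strictly dominated by Advertise: 2 > 0 and 2 > 1. Eliminate Target ads.
In a mixed equilibrium Firm 2 is indifferent between Advertise and Not advertise; this condition fixes p.
  Firm 2's expected payoff from Advertise: p·(-2) + (1−p)·2 = -4p + 2
  Firm 2's expected payoff from Not advertise: p·4 + (1−p)·(-6) = 10p - 6
  -4p + 2 = 10p - 6  ⇒  -14p = -8  ⇒  p = 4/7.

p = 4/7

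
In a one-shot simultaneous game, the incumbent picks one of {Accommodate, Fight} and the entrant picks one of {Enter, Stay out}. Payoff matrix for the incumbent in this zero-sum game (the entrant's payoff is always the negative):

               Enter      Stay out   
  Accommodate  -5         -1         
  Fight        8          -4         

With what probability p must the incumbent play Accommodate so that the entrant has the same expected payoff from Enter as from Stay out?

p = 3/4

Set the entrant's expected payoff from Enter equal to that from Stay out:
  the entrant's expected payoff from Enter: p·5 + (1−p)·(-8) = 13p - 8
  the entrant's expected payoff from Stay out: p·1 + (1−p)·4 = -3p + 4
  13p - 8 = -3p + 4  ⇒  16p = 12  ⇒  p = 3/4.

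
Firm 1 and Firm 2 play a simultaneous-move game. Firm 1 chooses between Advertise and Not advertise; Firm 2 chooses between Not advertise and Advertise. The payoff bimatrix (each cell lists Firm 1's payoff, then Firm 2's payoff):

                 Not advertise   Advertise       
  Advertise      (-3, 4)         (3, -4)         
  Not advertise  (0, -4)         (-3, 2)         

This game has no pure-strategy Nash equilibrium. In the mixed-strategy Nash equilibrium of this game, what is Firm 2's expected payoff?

-4/7

In a mixed equilibrium Firm 2 is indifferent between Not advertise and Advertise; this condition fixes p.
  Firm 2's payoff to Not advertise: p·4 + (1−p)·(-4) = 8p - 4
  Firm 2's payoff to Advertise: p·(-4) + (1−p)·2 = -6p + 2
  8p - 4 = -6p + 2  ⇒  14p = 6  ⇒  p = 3/7.
At equilibrium Firm 2 is indifferent across columns, so Firm 2's payoff equals the payoff from Not advertise: (3/7)·4 + (4/7)·(-4) = -4/7.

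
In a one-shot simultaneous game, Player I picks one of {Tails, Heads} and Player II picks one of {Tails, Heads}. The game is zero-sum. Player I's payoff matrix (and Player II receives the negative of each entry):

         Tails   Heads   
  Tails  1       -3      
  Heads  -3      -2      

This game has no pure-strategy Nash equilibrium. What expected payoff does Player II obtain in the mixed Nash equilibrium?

Player I's mix must leave Player II indifferent between Tails and Heads.
  Player II's expected payoff from Tails: p·(-1) + (1−p)·3 = -4p + 3
  Player II's expected payoff from Heads: p·3 + (1−p)·2 = p + 2
  -4p + 3 = p + 2  ⇒  -5p = -1  ⇒  p = 1/5.
At equilibrium Player II is indifferent across columns, so Player II's payoff equals the payoff from Tails: (1/5)·(-1) + (4/5)·3 = 11/5.

11/5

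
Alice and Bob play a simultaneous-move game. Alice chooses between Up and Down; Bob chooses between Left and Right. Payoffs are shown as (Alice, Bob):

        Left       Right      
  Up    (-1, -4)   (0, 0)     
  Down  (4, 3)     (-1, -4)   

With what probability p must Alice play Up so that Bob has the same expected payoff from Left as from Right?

Alice's mix must leave Bob indifferent between Left and Right.
  Bob's payoff from Left: p·(-4) + (1−p)·3 = -7p + 3
  Bob's payoff from Right: p·0 + (1−p)·(-4) = 4p - 4
  -7p + 3 = 4p - 4  ⇒  -11p = -7  ⇒  p = 7/11.

p = 7/11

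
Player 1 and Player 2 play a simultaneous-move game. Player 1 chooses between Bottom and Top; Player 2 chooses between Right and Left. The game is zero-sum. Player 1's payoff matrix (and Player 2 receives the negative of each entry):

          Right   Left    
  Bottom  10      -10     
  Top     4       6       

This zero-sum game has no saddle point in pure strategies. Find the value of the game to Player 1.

v = 50/11

For Player 1 to be willing to mix, Player 1 must be indifferent between Bottom and Top, which pins down Player 2's mix.
  Player 1's payoff to Bottom: q·10 + (1−q)·(-10) = 20q - 10
  Player 1's payoff to Top: q·4 + (1−q)·6 = -2q + 6
  20q - 10 = -2q + 6  ⇒  22q = 16  ⇒  q = 8/11.
The value is Player 1's expected payoff against this mix (using Bottom): (8/11)·10 + (3/11)·(-10) = 50/11.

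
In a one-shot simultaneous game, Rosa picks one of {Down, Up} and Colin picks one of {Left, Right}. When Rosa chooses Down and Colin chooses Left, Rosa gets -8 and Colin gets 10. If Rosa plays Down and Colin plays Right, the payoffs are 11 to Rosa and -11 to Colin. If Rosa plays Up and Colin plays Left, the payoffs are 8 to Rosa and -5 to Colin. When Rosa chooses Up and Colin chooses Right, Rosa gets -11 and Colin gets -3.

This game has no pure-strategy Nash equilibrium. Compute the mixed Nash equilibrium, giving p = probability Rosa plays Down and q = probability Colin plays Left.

In a mixed equilibrium Colin is indifferent between Left and Right; this condition fixes p.
  Colin's payoff to Left: p·10 + (1−p)·(-5) = 15p - 5
  Colin's payoff to Right: p·(-11) + (1−p)·(-3) = -8p - 3
  15p - 5 = -8p - 3  ⇒  23p = 2  ⇒  p = 2/23.
In a mixed equilibrium Rosa is indifferent between Down and Up; this condition fixes q.
  Rosa's payoff from Down: q·(-8) + (1−q)·11 = -19q + 11
  Rosa's payoff from Up: q·8 + (1−q)·(-11) = 19q - 11
  -19q + 11 = 19q - 11  ⇒  -38q = -22  ⇒  q = 11/19.

p = 2/23, q = 11/19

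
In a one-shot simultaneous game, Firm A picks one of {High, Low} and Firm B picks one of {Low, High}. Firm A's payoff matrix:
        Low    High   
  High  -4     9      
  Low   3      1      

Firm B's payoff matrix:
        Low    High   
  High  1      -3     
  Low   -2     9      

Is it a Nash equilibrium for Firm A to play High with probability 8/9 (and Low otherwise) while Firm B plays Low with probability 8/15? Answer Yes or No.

No

Given Firm A's mix p = 8/9, Firm B's payoff from Low is 2/3 but from High is -5/3. Firm B strictly prefers Low, so Firm B would not mix.
So the proposed profile is not a Nash equilibrium.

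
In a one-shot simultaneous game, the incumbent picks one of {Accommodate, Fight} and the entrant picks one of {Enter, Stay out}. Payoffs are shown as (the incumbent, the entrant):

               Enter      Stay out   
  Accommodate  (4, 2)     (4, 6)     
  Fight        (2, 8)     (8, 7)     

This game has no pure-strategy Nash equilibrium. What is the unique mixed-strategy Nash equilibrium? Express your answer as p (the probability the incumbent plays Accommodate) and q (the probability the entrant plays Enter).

The incumbent's mix must leave the entrant indifferent between Enter and Stay out.
  the entrant's payoff from Enter: p·2 + (1−p)·8 = -6p + 8
  the entrant's payoff from Stay out: p·6 + (1−p)·7 = -p + 7
  -6p + 8 = -p + 7  ⇒  -5p = -1  ⇒  p = 1/5.
The entrant's mix must leave the incumbent indifferent between Accommodate and Fight.
  the incumbent's payoff from Accommodate: q·4 + (1−q)·4 = 4
  the incumbent's payoff from Fight: q·2 + (1−q)·8 = -6q + 8
  4 = -6q + 8  ⇒  6q = 4  ⇒  q = 2/3.

p = 1/5, q = 2/3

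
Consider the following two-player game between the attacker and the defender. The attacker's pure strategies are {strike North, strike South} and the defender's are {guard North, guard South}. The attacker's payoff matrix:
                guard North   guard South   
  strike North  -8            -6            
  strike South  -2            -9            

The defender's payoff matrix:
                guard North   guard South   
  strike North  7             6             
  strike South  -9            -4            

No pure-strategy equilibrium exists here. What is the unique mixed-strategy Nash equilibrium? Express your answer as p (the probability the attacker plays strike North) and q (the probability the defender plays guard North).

p = 5/6, q = 1/3

The defender's indifference between guard North and guard South determines the attacker's mixing probability p:
  the defender's expected payoff from guard North: p·7 + (1−p)·(-9) = 16p - 9
  the defender's expected payoff from guard South: p·6 + (1−p)·(-4) = 10p - 4
  16p - 9 = 10p - 4  ⇒  6p = 5  ⇒  p = 5/6.
For the attacker to be willing to mix, the attacker must be indifferent between strike North and strike South, which pins down the defender's mix.
  the attacker's payoff from strike North: q·(-8) + (1−q)·(-6) = -2q - 6
  the attacker's payoff from strike South: q·(-2) + (1−q)·(-9) = 7q - 9
  -2q - 6 = 7q - 9  ⇒  -9q = -3  ⇒  q = 1/3.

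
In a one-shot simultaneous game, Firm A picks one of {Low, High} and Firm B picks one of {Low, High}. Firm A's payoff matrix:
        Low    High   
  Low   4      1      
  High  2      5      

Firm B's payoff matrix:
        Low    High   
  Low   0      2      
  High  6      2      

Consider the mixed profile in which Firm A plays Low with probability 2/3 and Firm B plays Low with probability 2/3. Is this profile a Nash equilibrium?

Yes

Check Firm B's indifference given Firm A's mix p = 2/3:
  payoff from Low = 2; payoff from High = 2 — equal.
Check Firm A's indifference given Firm B's mix q = 2/3:
  payoff from Low = 3; payoff from High = 3 — equal.
Both players are indifferent, so neither can profitably deviate.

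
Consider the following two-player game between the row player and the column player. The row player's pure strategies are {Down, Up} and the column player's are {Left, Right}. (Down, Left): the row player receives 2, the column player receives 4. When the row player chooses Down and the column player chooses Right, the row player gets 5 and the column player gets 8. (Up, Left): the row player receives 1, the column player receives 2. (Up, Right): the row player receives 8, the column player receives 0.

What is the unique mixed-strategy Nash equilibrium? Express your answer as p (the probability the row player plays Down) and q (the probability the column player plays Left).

The column player's indifference between Left and Right determines the row player's mixing probability p:
  the column player's payoff from Left: p·4 + (1−p)·2 = 2p + 2
  the column player's payoff from Right: p·8 + (1−p)·0 = 8p
  2p + 2 = 8p  ⇒  -6p = -2  ⇒  p = 1/3.
The column player's mix must leave the row player indifferent between Down and Up.
  the row player's payoff to Down: q·2 + (1−q)·5 = -3q + 5
  the row player's payoff to Up: q·1 + (1−q)·8 = -7q + 8
  -3q + 5 = -7q + 8  ⇒  4q = 3  ⇒  q = 3/4.

p = 1/3, q = 3/4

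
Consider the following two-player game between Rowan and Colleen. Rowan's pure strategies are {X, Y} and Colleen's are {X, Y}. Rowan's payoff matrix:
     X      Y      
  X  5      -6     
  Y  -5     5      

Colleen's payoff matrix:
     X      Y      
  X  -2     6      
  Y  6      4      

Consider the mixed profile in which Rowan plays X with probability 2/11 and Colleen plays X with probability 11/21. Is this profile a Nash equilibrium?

Given Rowan's mix p = 2/11, Colleen's payoff from X is 50/11 but from Y is 48/11. Colleen strictly prefers X, so Colleen would not mix.
So the proposed profile is not a Nash equilibrium.

No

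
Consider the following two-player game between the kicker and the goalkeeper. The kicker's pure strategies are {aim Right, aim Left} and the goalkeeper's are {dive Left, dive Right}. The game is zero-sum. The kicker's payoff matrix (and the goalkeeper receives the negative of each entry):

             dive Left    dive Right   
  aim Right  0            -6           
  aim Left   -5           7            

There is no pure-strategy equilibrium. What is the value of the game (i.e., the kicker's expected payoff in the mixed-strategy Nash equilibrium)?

For the kicker to be willing to mix, the kicker must be indifferent between aim Right and aim Left, which pins down the goalkeeper's mix.
  the kicker's payoff to aim Right: q·0 + (1−q)·(-6) = 6q - 6
  the kicker's payoff to aim Left: q·(-5) + (1−q)·7 = -12q + 7
  6q - 6 = -12q + 7  ⇒  18q = 13  ⇒  q = 13/18.
The value is the kicker's expected payoff against this mix (using aim Right): (13/18)·0 + (5/18)·(-6) = -5/3.

v = -5/3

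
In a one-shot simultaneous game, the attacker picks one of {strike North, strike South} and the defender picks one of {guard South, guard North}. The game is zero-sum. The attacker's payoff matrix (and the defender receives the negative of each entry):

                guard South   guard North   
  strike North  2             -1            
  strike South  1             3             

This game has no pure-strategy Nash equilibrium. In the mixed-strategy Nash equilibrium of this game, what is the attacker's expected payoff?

The defender's mix must leave the attacker indifferent between strike North and strike South.
  the attacker's payoff to strike North: q·2 + (1−q)·(-1) = 3q - 1
  the attacker's payoff to strike South: q·1 + (1−q)·3 = -2q + 3
  3q - 1 = -2q + 3  ⇒  5q = 4  ⇒  q = 4/5.
At equilibrium the attacker is indifferent across rows, so the attacker's payoff equals the payoff from strike North: (4/5)·2 + (1/5)·(-1) = 7/5.

7/5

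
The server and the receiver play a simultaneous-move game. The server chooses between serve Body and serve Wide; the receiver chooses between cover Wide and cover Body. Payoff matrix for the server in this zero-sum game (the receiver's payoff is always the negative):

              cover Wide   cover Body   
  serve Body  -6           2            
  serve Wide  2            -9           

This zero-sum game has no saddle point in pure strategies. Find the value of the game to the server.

v = -50/19

In a mixed equilibrium the server is indifferent between serve Body and serve Wide; this condition fixes q.
  the server's payoff from serve Body: q·(-6) + (1−q)·2 = -8q + 2
  the server's payoff from serve Wide: q·2 + (1−q)·(-9) = 11q - 9
  -8q + 2 = 11q - 9  ⇒  -19q = -11  ⇒  q = 11/19.
The value is the server's expected payoff against this mix (using serve Body): (11/19)·(-6) + (8/19)·2 = -50/19.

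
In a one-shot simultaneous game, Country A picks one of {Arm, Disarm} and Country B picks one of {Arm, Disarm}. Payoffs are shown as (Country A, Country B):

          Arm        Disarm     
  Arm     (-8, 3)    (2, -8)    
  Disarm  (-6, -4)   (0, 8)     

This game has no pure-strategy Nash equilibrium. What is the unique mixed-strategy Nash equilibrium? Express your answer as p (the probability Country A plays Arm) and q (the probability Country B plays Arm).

p = 12/23, q = 1/2

In a mixed equilibrium Country B is indifferent between Arm and Disarm; this condition fixes p.
  Country B's payoff to Arm: p·3 + (1−p)·(-4) = 7p - 4
  Country B's payoff to Disarm: p·(-8) + (1−p)·8 = -16p + 8
  7p - 4 = -16p + 8  ⇒  23p = 12  ⇒  p = 12/23.
In a mixed equilibrium Country A is indifferent between Arm and Disarm; this condition fixes q.
  Country A's payoff from Arm: q·(-8) + (1−q)·2 = -10q + 2
  Country A's payoff from Disarm: q·(-6) + (1−q)·0 = -6q
  -10q + 2 = -6q  ⇒  -4q = -2  ⇒  q = 1/2.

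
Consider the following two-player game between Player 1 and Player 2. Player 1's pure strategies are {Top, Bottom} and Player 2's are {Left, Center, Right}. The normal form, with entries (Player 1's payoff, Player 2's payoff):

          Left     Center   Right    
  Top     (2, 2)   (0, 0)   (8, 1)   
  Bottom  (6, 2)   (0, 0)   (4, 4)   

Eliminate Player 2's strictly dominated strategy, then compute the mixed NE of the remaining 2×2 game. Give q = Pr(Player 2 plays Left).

q = 1/2

Player 2's strategy Center is strictly dominated by Left: 2 > 0 and 2 > 0. Eliminate Center.
Player 2's mix must leave Player 1 indifferent between Top and Bottom.
  Player 1's payoff from Top: q·2 + (1−q)·8 = -6q + 8
  Player 1's payoff from Bottom: q·6 + (1−q)·4 = 2q + 4
  -6q + 8 = 2q + 4  ⇒  -8q = -4  ⇒  q = 1/2.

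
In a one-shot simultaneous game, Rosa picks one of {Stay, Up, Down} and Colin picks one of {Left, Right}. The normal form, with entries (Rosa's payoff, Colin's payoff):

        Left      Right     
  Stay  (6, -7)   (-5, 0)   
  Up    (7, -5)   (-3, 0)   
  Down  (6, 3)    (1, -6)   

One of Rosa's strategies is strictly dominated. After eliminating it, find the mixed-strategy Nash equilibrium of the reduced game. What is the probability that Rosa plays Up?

Rosa's strategy Stay is strictly dominated by Up: 7 > 6 and -3 > -5. Eliminate Stay.
For Colin to be willing to mix, Colin must be indifferent between Left and Right, which pins down Rosa's mix.
  Colin's expected payoff from Left: p·(-5) + (1−p)·3 = -8p + 3
  Colin's expected payoff from Right: p·0 + (1−p)·(-6) = 6p - 6
  -8p + 3 = 6p - 6  ⇒  -14p = -9  ⇒  p = 9/14.

p = 9/14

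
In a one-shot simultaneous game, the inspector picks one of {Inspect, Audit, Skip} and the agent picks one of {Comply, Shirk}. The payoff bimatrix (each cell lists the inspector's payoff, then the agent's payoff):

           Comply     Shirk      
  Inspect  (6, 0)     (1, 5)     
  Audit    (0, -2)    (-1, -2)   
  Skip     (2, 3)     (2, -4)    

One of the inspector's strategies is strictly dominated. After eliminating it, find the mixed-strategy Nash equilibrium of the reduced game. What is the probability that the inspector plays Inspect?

The inspector's strategy Audit is strictly dominated by Skip: 2 > 0 and 2 > -1. Eliminate Audit.
The inspector's mix must leave the agent indifferent between Comply and Shirk.
  the agent's payoff to Comply: p·0 + (1−p)·3 = -3p + 3
  the agent's payoff to Shirk: p·5 + (1−p)·(-4) = 9p - 4
  -3p + 3 = 9p - 4  ⇒  -12p = -7  ⇒  p = 7/12.

p = 7/12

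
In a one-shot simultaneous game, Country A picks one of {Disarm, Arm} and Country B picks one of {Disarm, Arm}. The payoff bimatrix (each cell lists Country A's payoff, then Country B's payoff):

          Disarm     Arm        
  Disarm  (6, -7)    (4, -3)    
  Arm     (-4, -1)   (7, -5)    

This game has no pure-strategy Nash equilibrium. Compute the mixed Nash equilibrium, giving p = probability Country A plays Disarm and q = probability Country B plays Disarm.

p = 1/2, q = 3/13

Set Country B's expected payoff from Disarm equal to that from Arm:
  Country B's payoff to Disarm: p·(-7) + (1−p)·(-1) = -6p - 1
  Country B's payoff to Arm: p·(-3) + (1−p)·(-5) = 2p - 5
  -6p - 1 = 2p - 5  ⇒  -8p = -4  ⇒  p = 1/2.
Country B's mix must leave Country A indifferent between Disarm and Arm.
  Country A's expected payoff from Disarm: q·6 + (1−q)·4 = 2q + 4
  Country A's expected payoff from Arm: q·(-4) + (1−q)·7 = -11q + 7
  2q + 4 = -11q + 7  ⇒  13q = 3  ⇒  q = 3/13.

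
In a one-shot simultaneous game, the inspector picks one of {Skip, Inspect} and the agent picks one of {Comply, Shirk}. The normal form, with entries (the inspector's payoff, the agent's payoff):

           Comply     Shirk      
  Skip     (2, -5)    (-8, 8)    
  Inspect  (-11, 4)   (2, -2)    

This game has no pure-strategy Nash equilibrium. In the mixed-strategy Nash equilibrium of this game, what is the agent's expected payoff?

For the agent to be willing to mix, the agent must be indifferent between Comply and Shirk, which pins down the inspector's mix.
  the agent's payoff to Comply: p·(-5) + (1−p)·4 = -9p + 4
  the agent's payoff to Shirk: p·8 + (1−p)·(-2) = 10p - 2
  -9p + 4 = 10p - 2  ⇒  -19p = -6  ⇒  p = 6/19.
At equilibrium the agent is indifferent across columns, so the agent's payoff equals the payoff from Comply: (6/19)·(-5) + (13/19)·4 = 22/19.

22/19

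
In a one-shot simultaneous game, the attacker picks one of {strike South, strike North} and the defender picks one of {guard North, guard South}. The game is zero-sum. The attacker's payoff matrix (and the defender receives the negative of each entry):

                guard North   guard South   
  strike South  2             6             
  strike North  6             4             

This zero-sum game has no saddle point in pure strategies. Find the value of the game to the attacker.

v = 14/3

In a mixed equilibrium the attacker is indifferent between strike South and strike North; this condition fixes q.
  the attacker's expected payoff from strike South: q·2 + (1−q)·6 = -4q + 6
  the attacker's expected payoff from strike North: q·6 + (1−q)·4 = 2q + 4
  -4q + 6 = 2q + 4  ⇒  -6q = -2  ⇒  q = 1/3.
The value is the attacker's expected payoff against this mix (using strike South): (1/3)·2 + (2/3)·6 = 14/3.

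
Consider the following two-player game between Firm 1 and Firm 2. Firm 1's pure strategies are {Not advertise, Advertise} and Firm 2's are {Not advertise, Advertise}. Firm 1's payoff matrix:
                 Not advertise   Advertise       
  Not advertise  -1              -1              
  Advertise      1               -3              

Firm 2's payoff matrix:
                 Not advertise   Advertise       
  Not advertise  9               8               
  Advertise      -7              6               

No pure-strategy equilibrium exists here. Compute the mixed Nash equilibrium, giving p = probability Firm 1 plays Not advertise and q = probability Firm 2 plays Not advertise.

p = 13/14, q = 1/2

Firm 2's indifference between Not advertise and Advertise determines Firm 1's mixing probability p:
  Firm 2's expected payoff from Not advertise: p·9 + (1−p)·(-7) = 16p - 7
  Firm 2's expected payoff from Advertise: p·8 + (1−p)·6 = 2p + 6
  16p - 7 = 2p + 6  ⇒  14p = 13  ⇒  p = 13/14.
In a mixed equilibrium Firm 1 is indifferent between Not advertise and Advertise; this condition fixes q.
  Firm 1's payoff to Not advertise: q·(-1) + (1−q)·(-1) = -1
  Firm 1's payoff to Advertise: q·1 + (1−q)·(-3) = 4q - 3
  -1 = 4q - 3  ⇒  -4q = -2  ⇒  q = 1/2.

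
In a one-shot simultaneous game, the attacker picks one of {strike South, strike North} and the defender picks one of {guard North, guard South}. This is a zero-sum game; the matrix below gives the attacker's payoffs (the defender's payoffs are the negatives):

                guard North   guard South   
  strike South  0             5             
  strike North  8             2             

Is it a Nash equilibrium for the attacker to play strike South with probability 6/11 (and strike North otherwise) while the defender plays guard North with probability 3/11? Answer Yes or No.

Check the defender's indifference given the attacker's mix p = 6/11:
  payoff from guard North = -40/11; payoff from guard South = -40/11 — equal.
Check the attacker's indifference given the defender's mix q = 3/11:
  payoff from strike South = 40/11; payoff from strike North = 40/11 — equal.
Both players are indifferent, so neither can profitably deviate.

Yes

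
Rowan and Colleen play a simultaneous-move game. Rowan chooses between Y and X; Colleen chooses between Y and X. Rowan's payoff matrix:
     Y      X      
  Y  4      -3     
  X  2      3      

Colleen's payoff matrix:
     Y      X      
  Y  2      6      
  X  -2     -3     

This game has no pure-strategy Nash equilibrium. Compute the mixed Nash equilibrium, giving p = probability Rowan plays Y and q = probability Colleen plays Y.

In a mixed equilibrium Colleen is indifferent between Y and X; this condition fixes p.
  Colleen's expected payoff from Y: p·2 + (1−p)·(-2) = 4p - 2
  Colleen's expected payoff from X: p·6 + (1−p)·(-3) = 9p - 3
  4p - 2 = 9p - 3  ⇒  -5p = -1  ⇒  p = 1/5.
Rowan's indifference between Y and X determines Colleen's mixing probability q:
  Rowan's payoff from Y: q·4 + (1−q)·(-3) = 7q - 3
  Rowan's payoff from X: q·2 + (1−q)·3 = -q + 3
  7q - 3 = -q + 3  ⇒  8q = 6  ⇒  q = 3/4.

p = 1/5, q = 3/4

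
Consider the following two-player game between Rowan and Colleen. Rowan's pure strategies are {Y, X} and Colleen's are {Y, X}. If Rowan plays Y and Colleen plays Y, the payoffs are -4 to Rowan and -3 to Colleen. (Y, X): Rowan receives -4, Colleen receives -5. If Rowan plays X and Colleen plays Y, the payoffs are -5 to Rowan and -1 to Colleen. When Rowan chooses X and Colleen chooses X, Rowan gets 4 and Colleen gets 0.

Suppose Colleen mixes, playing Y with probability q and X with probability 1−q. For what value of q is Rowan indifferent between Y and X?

q = 8/9

Colleen's mix must leave Rowan indifferent between Y and X.
  Rowan's expected payoff from Y: q·(-4) + (1−q)·(-4) = -4
  Rowan's expected payoff from X: q·(-5) + (1−q)·4 = -9q + 4
  -4 = -9q + 4  ⇒  9q = 8  ⇒  q = 8/9.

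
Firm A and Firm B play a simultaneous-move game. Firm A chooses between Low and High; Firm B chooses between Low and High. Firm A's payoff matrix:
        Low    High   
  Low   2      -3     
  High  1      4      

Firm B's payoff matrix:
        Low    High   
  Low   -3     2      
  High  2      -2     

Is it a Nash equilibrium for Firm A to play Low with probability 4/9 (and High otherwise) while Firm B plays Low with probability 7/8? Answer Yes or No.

Check Firm B's indifference given Firm A's mix p = 4/9:
  payoff from Low = -2/9; payoff from High = -2/9 — equal.
Check Firm A's indifference given Firm B's mix q = 7/8:
  payoff from Low = 11/8; payoff from High = 11/8 — equal.
Both players are indifferent, so neither can profitably deviate.

Yes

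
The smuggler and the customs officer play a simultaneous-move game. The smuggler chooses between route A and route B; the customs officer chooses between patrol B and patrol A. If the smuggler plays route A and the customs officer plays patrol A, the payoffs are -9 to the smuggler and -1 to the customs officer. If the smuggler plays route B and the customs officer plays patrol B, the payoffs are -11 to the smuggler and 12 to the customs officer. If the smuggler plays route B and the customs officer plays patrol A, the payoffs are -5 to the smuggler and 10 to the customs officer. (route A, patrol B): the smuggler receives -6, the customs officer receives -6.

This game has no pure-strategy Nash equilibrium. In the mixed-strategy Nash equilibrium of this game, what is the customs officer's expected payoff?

48/7

The smuggler's mix must leave the customs officer indifferent between patrol B and patrol A.
  the customs officer's payoff from patrol B: p·(-6) + (1−p)·12 = -18p + 12
  the customs officer's payoff from patrol A: p·(-1) + (1−p)·10 = -11p + 10
  -18p + 12 = -11p + 10  ⇒  -7p = -2  ⇒  p = 2/7.
At equilibrium the customs officer is indifferent across columns, so the customs officer's payoff equals the payoff from patrol B: (2/7)·(-6) + (5/7)·12 = 48/7.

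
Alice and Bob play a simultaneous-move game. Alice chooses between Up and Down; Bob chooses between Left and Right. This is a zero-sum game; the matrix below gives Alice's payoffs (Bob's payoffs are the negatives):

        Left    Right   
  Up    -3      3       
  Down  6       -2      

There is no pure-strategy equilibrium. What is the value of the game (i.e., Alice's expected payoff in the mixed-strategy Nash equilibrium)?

v = 6/7

For Alice to be willing to mix, Alice must be indifferent between Up and Down, which pins down Bob's mix.
  Alice's payoff to Up: q·(-3) + (1−q)·3 = -6q + 3
  Alice's payoff to Down: q·6 + (1−q)·(-2) = 8q - 2
  -6q + 3 = 8q - 2  ⇒  -14q = -5  ⇒  q = 5/14.
The value is Alice's expected payoff against this mix (using Up): (5/14)·(-3) + (9/14)·3 = 6/7.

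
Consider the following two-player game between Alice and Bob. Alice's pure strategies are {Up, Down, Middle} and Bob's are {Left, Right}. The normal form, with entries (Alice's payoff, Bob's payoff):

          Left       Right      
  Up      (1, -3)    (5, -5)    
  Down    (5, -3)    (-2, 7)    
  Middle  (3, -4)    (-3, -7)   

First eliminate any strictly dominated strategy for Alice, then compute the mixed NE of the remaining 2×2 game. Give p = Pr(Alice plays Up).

Alice's strategy Middle is strictly dominated by Down: 5 > 3 and -2 > -3. Eliminate Middle.
For Bob to be willing to mix, Bob must be indifferent between Left and Right, which pins down Alice's mix.
  Bob's payoff from Left: p·(-3) + (1−p)·(-3) = -3
  Bob's payoff from Right: p·(-5) + (1−p)·7 = -12p + 7
  -3 = -12p + 7  ⇒  12p = 10  ⇒  p = 5/6.

p = 5/6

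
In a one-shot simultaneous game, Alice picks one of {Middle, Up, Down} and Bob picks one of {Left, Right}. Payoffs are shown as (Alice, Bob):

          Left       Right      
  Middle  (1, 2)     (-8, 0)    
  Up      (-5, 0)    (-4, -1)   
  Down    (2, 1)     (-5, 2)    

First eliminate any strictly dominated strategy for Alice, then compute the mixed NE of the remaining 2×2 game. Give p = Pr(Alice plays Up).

p = 1/2

Alice's strategy Middle is strictly dominated by Down: 2 > 1 and -5 > -8. Eliminate Middle.
For Bob to be willing to mix, Bob must be indifferent between Left and Right, which pins down Alice's mix.
  Bob's payoff from Left: p·0 + (1−p)·1 = -p + 1
  Bob's payoff from Right: p·(-1) + (1−p)·2 = -3p + 2
  -p + 1 = -3p + 2  ⇒  2p = 1  ⇒  p = 1/2.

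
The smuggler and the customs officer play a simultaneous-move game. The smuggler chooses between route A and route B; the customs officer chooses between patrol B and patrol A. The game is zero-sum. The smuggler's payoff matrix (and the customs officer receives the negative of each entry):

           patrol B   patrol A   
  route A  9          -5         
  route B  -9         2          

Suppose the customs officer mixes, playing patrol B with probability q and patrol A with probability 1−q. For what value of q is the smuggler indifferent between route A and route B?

For the smuggler to be willing to mix, the smuggler must be indifferent between route A and route B, which pins down the customs officer's mix.
  the smuggler's expected payoff from route A: q·9 + (1−q)·(-5) = 14q - 5
  the smuggler's expected payoff from route B: q·(-9) + (1−q)·2 = -11q + 2
  14q - 5 = -11q + 2  ⇒  25q = 7  ⇒  q = 7/25.

q = 7/25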